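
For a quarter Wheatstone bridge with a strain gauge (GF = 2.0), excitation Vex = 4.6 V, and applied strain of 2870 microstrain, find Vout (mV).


Quarter bridge output: Vout = (GF * epsilon * Vex) / 4.
Vout = (2.0 * 2870e-6 * 4.6) / 4
Vout = 0.026404 / 4 V
Vout = 0.006601 V = 6.601 mV

6.601 mV


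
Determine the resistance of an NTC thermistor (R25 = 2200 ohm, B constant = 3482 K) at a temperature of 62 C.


NTC thermistor equation: Rt = R25 * exp(B * (1/T - 1/T25)).
T in Kelvin: 335.15 K, T25 = 298.15 K
1/T - 1/T25 = 1/335.15 - 1/298.15 = -0.00037028
B * (1/T - 1/T25) = 3482 * -0.00037028 = -1.2893
Rt = 2200 * exp(-1.2893) = 606.0 ohm

606.0 ohm


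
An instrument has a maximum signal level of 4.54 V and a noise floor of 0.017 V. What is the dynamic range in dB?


Dynamic range = 20 * log10(Vmax / Vnoise).
DR = 20 * log10(4.54 / 0.017)
DR = 20 * log10(267.06)
DR = 48.53 dB

48.53 dB


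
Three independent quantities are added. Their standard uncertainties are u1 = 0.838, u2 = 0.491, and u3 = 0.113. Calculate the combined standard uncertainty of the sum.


For a sum of independent quantities, uc = sqrt(u1^2 + u2^2 + u3^2).
uc = sqrt(0.838^2 + 0.491^2 + 0.113^2)
uc = sqrt(0.702244 + 0.241081 + 0.012769)
uc = 0.9778

0.9778


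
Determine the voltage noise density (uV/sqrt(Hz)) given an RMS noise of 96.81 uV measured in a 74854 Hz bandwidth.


Noise spectral density = Vrms / sqrt(BW).
NSD = 96.81 / sqrt(74854)
NSD = 96.81 / 273.5946
NSD = 0.3538 uV/sqrt(Hz)

0.3538 uV/sqrt(Hz)


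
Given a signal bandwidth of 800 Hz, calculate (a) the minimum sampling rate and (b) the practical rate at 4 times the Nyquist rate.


By Nyquist theorem, fs_min = 2 * fmax.
fs_min = 2 * 800 = 1600 Hz
Practical rate = 4 * fs_min = 4 * 1600 = 6400 Hz

fs_min = 1600 Hz, fs_practical = 6400 Hz


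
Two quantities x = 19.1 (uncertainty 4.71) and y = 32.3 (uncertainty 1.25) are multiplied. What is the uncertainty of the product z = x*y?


For a product z = x*y, the relative uncertainty is:
uz/z = sqrt((ux/x)^2 + (uy/y)^2)
Relative uncertainties: ux/x = 4.71/19.1 = 0.246597
uy/y = 1.25/32.3 = 0.0387
z = 19.1 * 32.3 = 616.9
uz = 616.9 * sqrt(0.246597^2 + 0.0387^2) = 153.995

153.995


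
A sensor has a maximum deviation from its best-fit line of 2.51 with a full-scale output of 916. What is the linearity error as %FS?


Linearity error = (max deviation / full scale) * 100%.
Linearity = (2.51 / 916) * 100
Linearity = 0.274 %FS

0.274 %FS


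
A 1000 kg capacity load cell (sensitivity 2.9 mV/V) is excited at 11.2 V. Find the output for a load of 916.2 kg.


Vout = rated_output * Vex * (load / capacity).
Vout = 2.9 * 11.2 * (916.2 / 1000)
Vout = 2.9 * 11.2 * 0.9162
Vout = 29.758 mV

29.758 mV


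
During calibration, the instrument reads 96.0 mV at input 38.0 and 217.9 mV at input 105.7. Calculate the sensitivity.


Sensitivity = (y2 - y1) / (x2 - x1).
S = (217.9 - 96.0) / (105.7 - 38.0)
S = 121.9 / 67.7
S = 1.8006 mV/unit

1.8006 mV/unit


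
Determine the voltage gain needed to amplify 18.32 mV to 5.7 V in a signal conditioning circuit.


Gain = Vout / Vin (converting to same units).
G = 5.7 V / 18.32 mV
G = 5700.0 mV / 18.32 mV
G = 311.14

311.14


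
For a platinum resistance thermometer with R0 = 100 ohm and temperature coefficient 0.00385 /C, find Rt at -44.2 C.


The RTD equation: Rt = R0 * (1 + alpha * T).
Rt = 100 * (1 + 0.00385 * -44.2)
Rt = 100 * (1 + -0.17017)
Rt = 100 * 0.82983
Rt = 82.983 ohm

82.983 ohm


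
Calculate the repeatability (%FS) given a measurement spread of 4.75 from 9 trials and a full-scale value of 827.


Repeatability = (spread / full scale) * 100%.
R = (4.75 / 827) * 100
R = 0.574 %FS

0.574 %FS


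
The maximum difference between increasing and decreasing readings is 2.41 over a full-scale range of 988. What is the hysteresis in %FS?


Hysteresis = (max difference / full scale) * 100%.
H = (2.41 / 988) * 100
H = 0.244 %FS

0.244 %FS


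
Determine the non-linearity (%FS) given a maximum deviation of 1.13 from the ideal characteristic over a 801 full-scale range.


Linearity error = (max deviation / full scale) * 100%.
Linearity = (1.13 / 801) * 100
Linearity = 0.141 %FS

0.141 %FS


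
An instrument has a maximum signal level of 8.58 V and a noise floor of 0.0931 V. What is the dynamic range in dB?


Dynamic range = 20 * log10(Vmax / Vnoise).
DR = 20 * log10(8.58 / 0.0931)
DR = 20 * log10(92.16)
DR = 39.29 dB

39.29 dB


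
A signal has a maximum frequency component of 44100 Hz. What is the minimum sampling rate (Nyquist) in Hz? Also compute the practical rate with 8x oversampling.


By Nyquist theorem, fs_min = 2 * fmax.
fs_min = 2 * 44100 = 88200 Hz
Practical rate = 8 * fs_min = 8 * 88200 = 705600 Hz

fs_min = 88200 Hz, fs_practical = 705600 Hz


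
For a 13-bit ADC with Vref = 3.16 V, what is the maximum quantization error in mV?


The maximum quantization error is +/- LSB/2.
LSB = Vref / 2^n = 3.16 / 8192 = 0.00038574 V
Max error = LSB / 2 = 0.00038574 / 2 = 0.00019287 V
Max error = 0.1929 mV

0.1929 mV


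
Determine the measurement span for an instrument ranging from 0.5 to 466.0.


Span = upper range - lower range.
Span = 466.0 - (0.5)
Span = 465.5

465.5


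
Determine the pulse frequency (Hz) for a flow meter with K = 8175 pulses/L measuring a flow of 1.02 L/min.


Frequency = K * Q / 60 (converting L/min to L/s).
f = 8175 * 1.02 / 60
f = 8338.5 / 60
f = 138.97 Hz

138.97 Hz


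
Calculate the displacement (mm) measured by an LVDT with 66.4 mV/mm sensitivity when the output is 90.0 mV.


Displacement = Vout / sensitivity.
d = 90.0 / 66.4
d = 1.355 mm

1.355 mm


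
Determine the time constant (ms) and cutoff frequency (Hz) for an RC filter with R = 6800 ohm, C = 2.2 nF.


Time constant: tau = R * C.
tau = 6800 * 2.20e-09 = 1.496e-05 s
tau = 0.015 ms
Cutoff frequency: fc = 1 / (2*pi*R*C).
fc = 1 / (2*pi*1.496e-05) = 10638.7 Hz

tau = 0.015 ms, fc = 10638.7 Hz


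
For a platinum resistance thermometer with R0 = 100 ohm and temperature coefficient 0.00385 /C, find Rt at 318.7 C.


The RTD equation: Rt = R0 * (1 + alpha * T).
Rt = 100 * (1 + 0.00385 * 318.7)
Rt = 100 * (1 + 1.226995)
Rt = 100 * 2.226995
Rt = 222.7 ohm

222.7 ohm


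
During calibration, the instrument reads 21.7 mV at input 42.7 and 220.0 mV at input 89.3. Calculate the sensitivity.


Sensitivity = (y2 - y1) / (x2 - x1).
S = (220.0 - 21.7) / (89.3 - 42.7)
S = 198.3 / 46.6
S = 4.2554 mV/unit

4.2554 mV/unit


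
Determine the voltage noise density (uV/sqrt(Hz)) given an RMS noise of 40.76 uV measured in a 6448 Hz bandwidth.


Noise spectral density = Vrms / sqrt(BW).
NSD = 40.76 / sqrt(6448)
NSD = 40.76 / 80.2994
NSD = 0.5076 uV/sqrt(Hz)

0.5076 uV/sqrt(Hz)


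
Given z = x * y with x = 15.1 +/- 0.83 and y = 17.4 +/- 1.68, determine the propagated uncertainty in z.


For a product z = x*y, the relative uncertainty is:
uz/z = sqrt((ux/x)^2 + (uy/y)^2)
Relative uncertainties: ux/x = 0.83/15.1 = 0.054967
uy/y = 1.68/17.4 = 0.096552
z = 15.1 * 17.4 = 262.7
uz = 262.7 * sqrt(0.054967^2 + 0.096552^2) = 29.191

29.191


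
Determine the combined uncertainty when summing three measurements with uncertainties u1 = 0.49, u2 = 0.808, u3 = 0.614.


For a sum of independent quantities, uc = sqrt(u1^2 + u2^2 + u3^2).
uc = sqrt(0.49^2 + 0.808^2 + 0.614^2)
uc = sqrt(0.2401 + 0.652864 + 0.376996)
uc = 1.1269

1.1269


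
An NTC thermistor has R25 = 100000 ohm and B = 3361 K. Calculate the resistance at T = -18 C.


NTC thermistor equation: Rt = R25 * exp(B * (1/T - 1/T25)).
T in Kelvin: 255.15 K, T25 = 298.15 K
1/T - 1/T25 = 1/255.15 - 1/298.15 = 0.00056525
B * (1/T - 1/T25) = 3361 * 0.00056525 = 1.8998
Rt = 100000 * exp(1.8998) = 668451.9 ohm

668451.9 ohm


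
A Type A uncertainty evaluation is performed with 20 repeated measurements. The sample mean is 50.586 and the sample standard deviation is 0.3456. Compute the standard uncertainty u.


The standard uncertainty for Type A evaluation is u = s / sqrt(n).
u = 0.3456 / sqrt(20)
u = 0.3456 / 4.4721
u = 0.0773

0.0773


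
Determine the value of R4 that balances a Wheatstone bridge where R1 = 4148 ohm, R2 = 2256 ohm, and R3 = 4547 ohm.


At balance: R1*R4 = R2*R3, so R4 = R2*R3/R1.
R4 = 2256 * 4547 / 4148
R4 = 10258032 / 4148
R4 = 2473.01 ohm

2473.01 ohm


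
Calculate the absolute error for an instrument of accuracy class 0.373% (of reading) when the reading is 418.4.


Absolute error = (accuracy% / 100) * reading.
Error = (0.373 / 100) * 418.4
Error = 0.00373 * 418.4
Error = 1.5606

1.5606


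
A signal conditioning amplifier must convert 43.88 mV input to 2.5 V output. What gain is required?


Gain = Vout / Vin (converting to same units).
G = 2.5 V / 43.88 mV
G = 2500.0 mV / 43.88 mV
G = 56.97

56.97


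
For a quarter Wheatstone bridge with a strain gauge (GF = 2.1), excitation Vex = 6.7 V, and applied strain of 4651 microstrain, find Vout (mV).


Quarter bridge output: Vout = (GF * epsilon * Vex) / 4.
Vout = (2.1 * 4651e-6 * 6.7) / 4
Vout = 0.06543957 / 4 V
Vout = 0.01635989 V = 16.3599 mV

16.3599 mV


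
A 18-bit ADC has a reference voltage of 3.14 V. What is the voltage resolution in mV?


The resolution (LSB) of an ADC is Vref / 2^n.
LSB = 3.14 / 2^18
LSB = 3.14 / 262144
LSB = 1.198e-05 V = 0.01197815 mV

0.01197815 mV


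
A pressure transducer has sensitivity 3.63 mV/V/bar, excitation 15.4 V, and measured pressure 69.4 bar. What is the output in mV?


Output = sensitivity * Vex * P.
Vout = 3.63 * 15.4 * 69.4
Vout = 55.902 * 69.4
Vout = 3879.6 mV

3879.6 mV


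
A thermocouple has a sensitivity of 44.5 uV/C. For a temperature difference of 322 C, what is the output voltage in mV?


The thermocouple output V = sensitivity * dT.
V = 44.5 uV/C * 322 C
V = 14329.0 uV
V = 14.329 mV

14.329 mV


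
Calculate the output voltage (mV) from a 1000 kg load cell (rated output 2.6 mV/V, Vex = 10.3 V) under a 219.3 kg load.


Vout = rated_output * Vex * (load / capacity).
Vout = 2.6 * 10.3 * (219.3 / 1000)
Vout = 2.6 * 10.3 * 0.2193
Vout = 5.873 mV

5.873 mV


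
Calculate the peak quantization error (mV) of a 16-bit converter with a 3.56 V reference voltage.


The maximum quantization error is +/- LSB/2.
LSB = Vref / 2^n = 3.56 / 65536 = 5.432e-05 V
Max error = LSB / 2 = 5.432e-05 / 2 = 2.716e-05 V
Max error = 0.0272 mV

0.0272 mV


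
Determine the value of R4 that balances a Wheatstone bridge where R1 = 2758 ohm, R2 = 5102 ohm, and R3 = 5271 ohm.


At balance: R1*R4 = R2*R3, so R4 = R2*R3/R1.
R4 = 5102 * 5271 / 2758
R4 = 26892642 / 2758
R4 = 9750.78 ohm

9750.78 ohm


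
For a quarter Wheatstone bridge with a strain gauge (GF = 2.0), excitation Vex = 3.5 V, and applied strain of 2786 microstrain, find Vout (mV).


Quarter bridge output: Vout = (GF * epsilon * Vex) / 4.
Vout = (2.0 * 2786e-6 * 3.5) / 4
Vout = 0.019502 / 4 V
Vout = 0.0048755 V = 4.8755 mV

4.8755 mV


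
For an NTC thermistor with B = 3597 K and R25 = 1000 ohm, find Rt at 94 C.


NTC thermistor equation: Rt = R25 * exp(B * (1/T - 1/T25)).
T in Kelvin: 367.15 K, T25 = 298.15 K
1/T - 1/T25 = 1/367.15 - 1/298.15 = -0.00063033
B * (1/T - 1/T25) = 3597 * -0.00063033 = -2.2673
Rt = 1000 * exp(-2.2673) = 103.6 ohm

103.6 ohm


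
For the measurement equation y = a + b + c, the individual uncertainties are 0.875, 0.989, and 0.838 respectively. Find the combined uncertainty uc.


For a sum of independent quantities, uc = sqrt(u1^2 + u2^2 + u3^2).
uc = sqrt(0.875^2 + 0.989^2 + 0.838^2)
uc = sqrt(0.765625 + 0.978121 + 0.702244)
uc = 1.564

1.564


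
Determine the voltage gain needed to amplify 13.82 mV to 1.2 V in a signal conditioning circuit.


Gain = Vout / Vin (converting to same units).
G = 1.2 V / 13.82 mV
G = 1200.0 mV / 13.82 mV
G = 86.83

86.83


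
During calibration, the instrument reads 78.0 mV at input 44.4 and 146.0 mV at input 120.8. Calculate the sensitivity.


Sensitivity = (y2 - y1) / (x2 - x1).
S = (146.0 - 78.0) / (120.8 - 44.4)
S = 68.0 / 76.4
S = 0.8901 mV/unit

0.8901 mV/unit


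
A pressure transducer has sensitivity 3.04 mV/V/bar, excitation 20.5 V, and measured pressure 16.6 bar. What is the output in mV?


Output = sensitivity * Vex * P.
Vout = 3.04 * 20.5 * 16.6
Vout = 62.32 * 16.6
Vout = 1034.51 mV

1034.51 mV


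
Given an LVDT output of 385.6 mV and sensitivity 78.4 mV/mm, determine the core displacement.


Displacement = Vout / sensitivity.
d = 385.6 / 78.4
d = 4.918 mm

4.918 mm


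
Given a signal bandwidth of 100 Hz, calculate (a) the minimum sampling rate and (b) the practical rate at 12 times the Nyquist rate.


By Nyquist theorem, fs_min = 2 * fmax.
fs_min = 2 * 100 = 200 Hz
Practical rate = 12 * fs_min = 12 * 200 = 2400 Hz

fs_min = 200 Hz, fs_practical = 2400 Hz


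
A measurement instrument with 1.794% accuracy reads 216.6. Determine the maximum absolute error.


Absolute error = (accuracy% / 100) * reading.
Error = (1.794 / 100) * 216.6
Error = 0.01794 * 216.6
Error = 3.8858

3.8858


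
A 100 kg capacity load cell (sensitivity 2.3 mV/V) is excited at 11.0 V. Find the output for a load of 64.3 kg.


Vout = rated_output * Vex * (load / capacity).
Vout = 2.3 * 11.0 * (64.3 / 100)
Vout = 2.3 * 11.0 * 0.643
Vout = 16.268 mV

16.268 mV


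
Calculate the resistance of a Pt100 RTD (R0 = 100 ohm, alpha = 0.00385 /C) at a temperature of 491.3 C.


The RTD equation: Rt = R0 * (1 + alpha * T).
Rt = 100 * (1 + 0.00385 * 491.3)
Rt = 100 * (1 + 1.891505)
Rt = 100 * 2.891505
Rt = 289.151 ohm

289.151 ohm


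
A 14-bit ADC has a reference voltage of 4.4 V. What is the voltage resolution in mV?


The resolution (LSB) of an ADC is Vref / 2^n.
LSB = 4.4 / 2^14
LSB = 4.4 / 16384
LSB = 0.00026855 V = 0.26855469 mV

0.26855469 mV


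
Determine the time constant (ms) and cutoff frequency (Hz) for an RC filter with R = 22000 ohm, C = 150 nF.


Time constant: tau = R * C.
tau = 22000 * 1.50e-07 = 0.0033 s
tau = 3.3 ms
Cutoff frequency: fc = 1 / (2*pi*R*C).
fc = 1 / (2*pi*0.0033) = 48.23 Hz

tau = 3.3 ms, fc = 48.23 Hz


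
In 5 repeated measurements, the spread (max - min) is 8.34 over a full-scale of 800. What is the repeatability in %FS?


Repeatability = (spread / full scale) * 100%.
R = (8.34 / 800) * 100
R = 1.042 %FS

1.042 %FS


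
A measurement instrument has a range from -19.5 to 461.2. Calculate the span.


Span = upper range - lower range.
Span = 461.2 - (-19.5)
Span = 480.7

480.7


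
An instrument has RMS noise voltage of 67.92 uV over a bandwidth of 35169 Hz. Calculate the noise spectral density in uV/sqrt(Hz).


Noise spectral density = Vrms / sqrt(BW).
NSD = 67.92 / sqrt(35169)
NSD = 67.92 / 187.534
NSD = 0.3622 uV/sqrt(Hz)

0.3622 uV/sqrt(Hz)


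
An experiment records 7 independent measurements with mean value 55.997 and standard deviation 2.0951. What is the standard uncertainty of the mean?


The standard uncertainty for Type A evaluation is u = s / sqrt(n).
u = 2.0951 / sqrt(7)
u = 2.0951 / 2.6458
u = 0.7919

0.7919


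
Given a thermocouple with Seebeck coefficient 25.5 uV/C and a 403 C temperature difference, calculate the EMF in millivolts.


The thermocouple output V = sensitivity * dT.
V = 25.5 uV/C * 403 C
V = 10276.5 uV
V = 10.277 mV

10.277 mV


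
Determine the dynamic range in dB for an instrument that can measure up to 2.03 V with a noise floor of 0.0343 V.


Dynamic range = 20 * log10(Vmax / Vnoise).
DR = 20 * log10(2.03 / 0.0343)
DR = 20 * log10(59.18)
DR = 35.44 dB

35.44 dB


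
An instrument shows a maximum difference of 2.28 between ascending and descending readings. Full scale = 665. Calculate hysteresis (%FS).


Hysteresis = (max difference / full scale) * 100%.
H = (2.28 / 665) * 100
H = 0.343 %FS

0.343 %FS


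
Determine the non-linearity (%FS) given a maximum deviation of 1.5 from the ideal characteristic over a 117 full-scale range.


Linearity error = (max deviation / full scale) * 100%.
Linearity = (1.5 / 117) * 100
Linearity = 1.282 %FS

1.282 %FS


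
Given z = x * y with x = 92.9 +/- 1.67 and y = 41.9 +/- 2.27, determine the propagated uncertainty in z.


For a product z = x*y, the relative uncertainty is:
uz/z = sqrt((ux/x)^2 + (uy/y)^2)
Relative uncertainties: ux/x = 1.67/92.9 = 0.017976
uy/y = 2.27/41.9 = 0.054177
z = 92.9 * 41.9 = 3892.5
uz = 3892.5 * sqrt(0.017976^2 + 0.054177^2) = 222.189

222.189


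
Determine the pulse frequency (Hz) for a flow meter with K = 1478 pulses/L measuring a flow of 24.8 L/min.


Frequency = K * Q / 60 (converting L/min to L/s).
f = 1478 * 24.8 / 60
f = 36654.4 / 60
f = 610.91 Hz

610.91 Hz


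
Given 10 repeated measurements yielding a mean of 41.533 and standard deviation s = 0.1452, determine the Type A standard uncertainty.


The standard uncertainty for Type A evaluation is u = s / sqrt(n).
u = 0.1452 / sqrt(10)
u = 0.1452 / 3.1623
u = 0.0459

0.0459


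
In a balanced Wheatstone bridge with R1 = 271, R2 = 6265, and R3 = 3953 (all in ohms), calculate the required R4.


At balance: R1*R4 = R2*R3, so R4 = R2*R3/R1.
R4 = 6265 * 3953 / 271
R4 = 24765545 / 271
R4 = 91385.77 ohm

91385.77 ohm


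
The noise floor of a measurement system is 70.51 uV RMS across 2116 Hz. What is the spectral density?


Noise spectral density = Vrms / sqrt(BW).
NSD = 70.51 / sqrt(2116)
NSD = 70.51 / 46.0
NSD = 1.5328 uV/sqrt(Hz)

1.5328 uV/sqrt(Hz)


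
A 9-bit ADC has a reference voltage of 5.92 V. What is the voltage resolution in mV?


The resolution (LSB) of an ADC is Vref / 2^n.
LSB = 5.92 / 2^9
LSB = 5.92 / 512
LSB = 0.0115625 V = 11.5625 mV

11.5625 mV


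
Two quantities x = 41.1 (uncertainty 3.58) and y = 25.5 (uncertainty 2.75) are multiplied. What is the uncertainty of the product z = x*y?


For a product z = x*y, the relative uncertainty is:
uz/z = sqrt((ux/x)^2 + (uy/y)^2)
Relative uncertainties: ux/x = 3.58/41.1 = 0.087105
uy/y = 2.75/25.5 = 0.107843
z = 41.1 * 25.5 = 1048.0
uz = 1048.0 * sqrt(0.087105^2 + 0.107843^2) = 145.288

145.288


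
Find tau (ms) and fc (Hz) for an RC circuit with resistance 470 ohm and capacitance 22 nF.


Time constant: tau = R * C.
tau = 470 * 2.20e-08 = 1.034e-05 s
tau = 0.0103 ms
Cutoff frequency: fc = 1 / (2*pi*R*C).
fc = 1 / (2*pi*1.034e-05) = 15392.16 Hz

tau = 0.0103 ms, fc = 15392.16 Hz


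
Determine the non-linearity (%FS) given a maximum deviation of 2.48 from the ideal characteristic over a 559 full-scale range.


Linearity error = (max deviation / full scale) * 100%.
Linearity = (2.48 / 559) * 100
Linearity = 0.444 %FS

0.444 %FS


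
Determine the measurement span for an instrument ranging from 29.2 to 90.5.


Span = upper range - lower range.
Span = 90.5 - (29.2)
Span = 61.3

61.3


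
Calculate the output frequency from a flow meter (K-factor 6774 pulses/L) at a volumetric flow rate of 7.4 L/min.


Frequency = K * Q / 60 (converting L/min to L/s).
f = 6774 * 7.4 / 60
f = 50127.6 / 60
f = 835.46 Hz

835.46 Hz


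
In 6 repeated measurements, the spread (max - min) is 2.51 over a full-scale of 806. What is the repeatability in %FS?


Repeatability = (spread / full scale) * 100%.
R = (2.51 / 806) * 100
R = 0.311 %FS

0.311 %FS


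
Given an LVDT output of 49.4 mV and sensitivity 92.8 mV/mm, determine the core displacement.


Displacement = Vout / sensitivity.
d = 49.4 / 92.8
d = 0.532 mm

0.532 mm


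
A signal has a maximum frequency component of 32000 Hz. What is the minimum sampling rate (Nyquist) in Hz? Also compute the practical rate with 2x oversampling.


By Nyquist theorem, fs_min = 2 * fmax.
fs_min = 2 * 32000 = 64000 Hz
Practical rate = 2 * fs_min = 2 * 64000 = 128000 Hz

fs_min = 64000 Hz, fs_practical = 128000 Hz


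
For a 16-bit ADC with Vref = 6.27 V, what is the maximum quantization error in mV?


The maximum quantization error is +/- LSB/2.
LSB = Vref / 2^n = 6.27 / 65536 = 9.567e-05 V
Max error = LSB / 2 = 9.567e-05 / 2 = 4.784e-05 V
Max error = 0.0478 mV

0.0478 mV


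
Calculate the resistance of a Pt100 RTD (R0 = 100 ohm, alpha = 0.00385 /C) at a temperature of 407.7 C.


The RTD equation: Rt = R0 * (1 + alpha * T).
Rt = 100 * (1 + 0.00385 * 407.7)
Rt = 100 * (1 + 1.569645)
Rt = 100 * 2.569645
Rt = 256.964 ohm

256.964 ohm


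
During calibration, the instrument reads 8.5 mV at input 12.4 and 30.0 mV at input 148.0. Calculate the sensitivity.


Sensitivity = (y2 - y1) / (x2 - x1).
S = (30.0 - 8.5) / (148.0 - 12.4)
S = 21.5 / 135.6
S = 0.1586 mV/unit

0.1586 mV/unit


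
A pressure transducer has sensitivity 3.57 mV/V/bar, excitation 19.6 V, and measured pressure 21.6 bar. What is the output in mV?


Output = sensitivity * Vex * P.
Vout = 3.57 * 19.6 * 21.6
Vout = 69.972 * 21.6
Vout = 1511.4 mV

1511.4 mV


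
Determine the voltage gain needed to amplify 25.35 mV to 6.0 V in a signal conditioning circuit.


Gain = Vout / Vin (converting to same units).
G = 6.0 V / 25.35 mV
G = 6000.0 mV / 25.35 mV
G = 236.69

236.69


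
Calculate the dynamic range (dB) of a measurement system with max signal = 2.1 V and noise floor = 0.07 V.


Dynamic range = 20 * log10(Vmax / Vnoise).
DR = 20 * log10(2.1 / 0.07)
DR = 20 * log10(30.0)
DR = 29.54 dB

29.54 dB


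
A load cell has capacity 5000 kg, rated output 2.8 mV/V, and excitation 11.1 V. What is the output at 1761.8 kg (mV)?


Vout = rated_output * Vex * (load / capacity).
Vout = 2.8 * 11.1 * (1761.8 / 5000)
Vout = 2.8 * 11.1 * 0.35236
Vout = 10.951 mV

10.951 mV


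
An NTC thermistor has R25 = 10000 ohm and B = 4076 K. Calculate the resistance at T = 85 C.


NTC thermistor equation: Rt = R25 * exp(B * (1/T - 1/T25)).
T in Kelvin: 358.15 K, T25 = 298.15 K
1/T - 1/T25 = 1/358.15 - 1/298.15 = -0.00056189
B * (1/T - 1/T25) = 4076 * -0.00056189 = -2.2903
Rt = 10000 * exp(-2.2903) = 1012.4 ohm

1012.4 ohm


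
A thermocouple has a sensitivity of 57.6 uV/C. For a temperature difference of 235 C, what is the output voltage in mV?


The thermocouple output V = sensitivity * dT.
V = 57.6 uV/C * 235 C
V = 13536.0 uV
V = 13.536 mV

13.536 mV


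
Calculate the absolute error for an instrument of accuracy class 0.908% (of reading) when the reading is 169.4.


Absolute error = (accuracy% / 100) * reading.
Error = (0.908 / 100) * 169.4
Error = 0.00908 * 169.4
Error = 1.5382

1.5382


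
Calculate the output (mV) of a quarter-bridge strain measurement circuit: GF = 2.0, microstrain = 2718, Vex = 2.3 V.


Quarter bridge output: Vout = (GF * epsilon * Vex) / 4.
Vout = (2.0 * 2718e-6 * 2.3) / 4
Vout = 0.0125028 / 4 V
Vout = 0.0031257 V = 3.1257 mV

3.1257 mV


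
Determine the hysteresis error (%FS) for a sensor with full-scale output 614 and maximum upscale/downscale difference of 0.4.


Hysteresis = (max difference / full scale) * 100%.
H = (0.4 / 614) * 100
H = 0.065 %FS

0.065 %FS


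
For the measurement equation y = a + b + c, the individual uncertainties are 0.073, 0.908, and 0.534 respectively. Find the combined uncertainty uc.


For a sum of independent quantities, uc = sqrt(u1^2 + u2^2 + u3^2).
uc = sqrt(0.073^2 + 0.908^2 + 0.534^2)
uc = sqrt(0.005329 + 0.824464 + 0.285156)
uc = 1.0559

1.0559


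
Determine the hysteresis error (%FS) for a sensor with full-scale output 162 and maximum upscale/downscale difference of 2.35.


Hysteresis = (max difference / full scale) * 100%.
H = (2.35 / 162) * 100
H = 1.451 %FS

1.451 %FS


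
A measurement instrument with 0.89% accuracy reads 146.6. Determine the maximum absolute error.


Absolute error = (accuracy% / 100) * reading.
Error = (0.89 / 100) * 146.6
Error = 0.0089 * 146.6
Error = 1.3047

1.3047


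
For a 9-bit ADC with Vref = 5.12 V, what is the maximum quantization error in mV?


The maximum quantization error is +/- LSB/2.
LSB = Vref / 2^n = 5.12 / 512 = 0.01 V
Max error = LSB / 2 = 0.01 / 2 = 0.005 V
Max error = 5.0 mV

5.0 mV


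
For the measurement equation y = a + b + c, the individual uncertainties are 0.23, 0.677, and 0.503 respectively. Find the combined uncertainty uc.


For a sum of independent quantities, uc = sqrt(u1^2 + u2^2 + u3^2).
uc = sqrt(0.23^2 + 0.677^2 + 0.503^2)
uc = sqrt(0.0529 + 0.458329 + 0.253009)
uc = 0.8742

0.8742


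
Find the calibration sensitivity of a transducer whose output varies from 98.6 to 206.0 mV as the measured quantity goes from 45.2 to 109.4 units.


Sensitivity = (y2 - y1) / (x2 - x1).
S = (206.0 - 98.6) / (109.4 - 45.2)
S = 107.4 / 64.2
S = 1.6729 mV/unit

1.6729 mV/unit


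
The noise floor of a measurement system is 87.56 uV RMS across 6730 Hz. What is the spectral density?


Noise spectral density = Vrms / sqrt(BW).
NSD = 87.56 / sqrt(6730)
NSD = 87.56 / 82.0366
NSD = 1.0673 uV/sqrt(Hz)

1.0673 uV/sqrt(Hz)


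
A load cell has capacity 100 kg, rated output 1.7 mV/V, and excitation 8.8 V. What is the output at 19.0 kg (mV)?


Vout = rated_output * Vex * (load / capacity).
Vout = 1.7 * 8.8 * (19.0 / 100)
Vout = 1.7 * 8.8 * 0.19
Vout = 2.842 mV

2.842 mV


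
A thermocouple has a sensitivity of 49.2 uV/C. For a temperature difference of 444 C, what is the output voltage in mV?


The thermocouple output V = sensitivity * dT.
V = 49.2 uV/C * 444 C
V = 21844.8 uV
V = 21.845 mV

21.845 mV


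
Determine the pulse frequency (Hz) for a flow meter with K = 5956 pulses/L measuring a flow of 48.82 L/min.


Frequency = K * Q / 60 (converting L/min to L/s).
f = 5956 * 48.82 / 60
f = 290771.92 / 60
f = 4846.2 Hz

4846.2 Hz


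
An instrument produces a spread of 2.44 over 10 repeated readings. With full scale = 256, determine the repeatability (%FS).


Repeatability = (spread / full scale) * 100%.
R = (2.44 / 256) * 100
R = 0.953 %FS

0.953 %FS


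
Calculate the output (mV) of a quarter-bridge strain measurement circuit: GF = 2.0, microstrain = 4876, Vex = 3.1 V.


Quarter bridge output: Vout = (GF * epsilon * Vex) / 4.
Vout = (2.0 * 4876e-6 * 3.1) / 4
Vout = 0.0302312 / 4 V
Vout = 0.0075578 V = 7.5578 mV

7.5578 mV


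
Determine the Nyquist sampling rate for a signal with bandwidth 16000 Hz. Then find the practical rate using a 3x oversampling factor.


By Nyquist theorem, fs_min = 2 * fmax.
fs_min = 2 * 16000 = 32000 Hz
Practical rate = 3 * fs_min = 3 * 32000 = 96000 Hz

fs_min = 32000 Hz, fs_practical = 96000 Hz


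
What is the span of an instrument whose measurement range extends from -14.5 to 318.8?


Span = upper range - lower range.
Span = 318.8 - (-14.5)
Span = 333.3

333.3


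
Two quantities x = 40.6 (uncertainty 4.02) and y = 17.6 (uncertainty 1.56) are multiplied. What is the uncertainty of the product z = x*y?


For a product z = x*y, the relative uncertainty is:
uz/z = sqrt((ux/x)^2 + (uy/y)^2)
Relative uncertainties: ux/x = 4.02/40.6 = 0.099015
uy/y = 1.56/17.6 = 0.088636
z = 40.6 * 17.6 = 714.6
uz = 714.6 * sqrt(0.099015^2 + 0.088636^2) = 94.959

94.959


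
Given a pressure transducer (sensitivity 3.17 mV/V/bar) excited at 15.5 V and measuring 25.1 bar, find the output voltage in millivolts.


Output = sensitivity * Vex * P.
Vout = 3.17 * 15.5 * 25.1
Vout = 49.135 * 25.1
Vout = 1233.29 mV

1233.29 mV


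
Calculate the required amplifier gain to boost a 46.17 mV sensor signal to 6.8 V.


Gain = Vout / Vin (converting to same units).
G = 6.8 V / 46.17 mV
G = 6800.0 mV / 46.17 mV
G = 147.28

147.28


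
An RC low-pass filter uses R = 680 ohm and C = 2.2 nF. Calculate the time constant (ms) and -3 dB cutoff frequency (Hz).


Time constant: tau = R * C.
tau = 680 * 2.20e-09 = 1.496e-06 s
tau = 0.0015 ms
Cutoff frequency: fc = 1 / (2*pi*R*C).
fc = 1 / (2*pi*1.496e-06) = 106386.99 Hz

tau = 0.0015 ms, fc = 106386.99 Hz


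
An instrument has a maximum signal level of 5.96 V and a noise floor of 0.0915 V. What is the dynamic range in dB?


Dynamic range = 20 * log10(Vmax / Vnoise).
DR = 20 * log10(5.96 / 0.0915)
DR = 20 * log10(65.14)
DR = 36.28 dB

36.28 dB


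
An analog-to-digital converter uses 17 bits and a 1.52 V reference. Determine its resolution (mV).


The resolution (LSB) of an ADC is Vref / 2^n.
LSB = 1.52 / 2^17
LSB = 1.52 / 131072
LSB = 1.16e-05 V = 0.01159668 mV

0.01159668 mV


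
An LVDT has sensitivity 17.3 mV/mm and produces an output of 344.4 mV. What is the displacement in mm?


Displacement = Vout / sensitivity.
d = 344.4 / 17.3
d = 19.908 mm

19.908 mm


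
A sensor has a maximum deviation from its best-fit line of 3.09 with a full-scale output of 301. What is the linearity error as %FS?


Linearity error = (max deviation / full scale) * 100%.
Linearity = (3.09 / 301) * 100
Linearity = 1.027 %FS

1.027 %FS


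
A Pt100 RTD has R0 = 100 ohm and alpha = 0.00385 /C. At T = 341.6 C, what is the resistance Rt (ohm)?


The RTD equation: Rt = R0 * (1 + alpha * T).
Rt = 100 * (1 + 0.00385 * 341.6)
Rt = 100 * (1 + 1.31516)
Rt = 100 * 2.31516
Rt = 231.516 ohm

231.516 ohm


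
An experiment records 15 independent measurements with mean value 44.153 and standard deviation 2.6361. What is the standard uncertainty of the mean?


The standard uncertainty for Type A evaluation is u = s / sqrt(n).
u = 2.6361 / sqrt(15)
u = 2.6361 / 3.873
u = 0.6806

0.6806


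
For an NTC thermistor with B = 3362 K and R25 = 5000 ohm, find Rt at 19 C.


NTC thermistor equation: Rt = R25 * exp(B * (1/T - 1/T25)).
T in Kelvin: 292.15 K, T25 = 298.15 K
1/T - 1/T25 = 1/292.15 - 1/298.15 = 6.888e-05
B * (1/T - 1/T25) = 3362 * 6.888e-05 = 0.2316
Rt = 5000 * exp(0.2316) = 6303.0 ohm

6303.0 ohm


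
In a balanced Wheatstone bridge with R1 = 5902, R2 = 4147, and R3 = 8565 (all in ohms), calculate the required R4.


At balance: R1*R4 = R2*R3, so R4 = R2*R3/R1.
R4 = 4147 * 8565 / 5902
R4 = 35519055 / 5902
R4 = 6018.14 ohm

6018.14 ohm


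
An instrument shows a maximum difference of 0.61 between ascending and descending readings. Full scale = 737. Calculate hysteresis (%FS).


Hysteresis = (max difference / full scale) * 100%.
H = (0.61 / 737) * 100
H = 0.083 %FS

0.083 %FS


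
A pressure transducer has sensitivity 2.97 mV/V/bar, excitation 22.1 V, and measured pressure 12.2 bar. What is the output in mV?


Output = sensitivity * Vex * P.
Vout = 2.97 * 22.1 * 12.2
Vout = 65.637 * 12.2
Vout = 800.77 mV

800.77 mV


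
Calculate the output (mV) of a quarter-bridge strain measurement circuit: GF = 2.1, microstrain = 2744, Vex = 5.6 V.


Quarter bridge output: Vout = (GF * epsilon * Vex) / 4.
Vout = (2.1 * 2744e-6 * 5.6) / 4
Vout = 0.03226944 / 4 V
Vout = 0.00806736 V = 8.0674 mV

8.0674 mV


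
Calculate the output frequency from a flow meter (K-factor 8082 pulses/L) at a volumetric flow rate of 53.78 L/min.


Frequency = K * Q / 60 (converting L/min to L/s).
f = 8082 * 53.78 / 60
f = 434649.96 / 60
f = 7244.17 Hz

7244.17 Hz


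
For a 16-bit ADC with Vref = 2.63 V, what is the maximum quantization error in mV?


The maximum quantization error is +/- LSB/2.
LSB = Vref / 2^n = 2.63 / 65536 = 4.013e-05 V
Max error = LSB / 2 = 4.013e-05 / 2 = 2.007e-05 V
Max error = 0.0201 mV

0.0201 mV


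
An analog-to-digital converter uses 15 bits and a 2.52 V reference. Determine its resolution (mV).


The resolution (LSB) of an ADC is Vref / 2^n.
LSB = 2.52 / 2^15
LSB = 2.52 / 32768
LSB = 7.69e-05 V = 0.0769043 mV

0.0769043 mV


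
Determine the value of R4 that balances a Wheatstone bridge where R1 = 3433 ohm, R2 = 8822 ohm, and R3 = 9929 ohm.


At balance: R1*R4 = R2*R3, so R4 = R2*R3/R1.
R4 = 8822 * 9929 / 3433
R4 = 87593638 / 3433
R4 = 25515.19 ohm

25515.19 ohm


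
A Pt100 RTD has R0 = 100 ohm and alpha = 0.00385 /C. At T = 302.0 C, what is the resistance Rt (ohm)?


The RTD equation: Rt = R0 * (1 + alpha * T).
Rt = 100 * (1 + 0.00385 * 302.0)
Rt = 100 * (1 + 1.1627)
Rt = 100 * 2.1627
Rt = 216.27 ohm

216.27 ohm


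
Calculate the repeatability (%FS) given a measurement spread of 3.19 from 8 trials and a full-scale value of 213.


Repeatability = (spread / full scale) * 100%.
R = (3.19 / 213) * 100
R = 1.498 %FS

1.498 %FS


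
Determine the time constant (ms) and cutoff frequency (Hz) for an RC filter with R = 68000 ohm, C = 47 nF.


Time constant: tau = R * C.
tau = 68000 * 4.70e-08 = 0.003196 s
tau = 3.196 ms
Cutoff frequency: fc = 1 / (2*pi*R*C).
fc = 1 / (2*pi*0.003196) = 49.8 Hz

tau = 3.196 ms, fc = 49.8 Hz


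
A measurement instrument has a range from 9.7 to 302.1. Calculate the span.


Span = upper range - lower range.
Span = 302.1 - (9.7)
Span = 292.4

292.4


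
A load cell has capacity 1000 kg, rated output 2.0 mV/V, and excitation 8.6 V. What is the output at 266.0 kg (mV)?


Vout = rated_output * Vex * (load / capacity).
Vout = 2.0 * 8.6 * (266.0 / 1000)
Vout = 2.0 * 8.6 * 0.266
Vout = 4.575 mV

4.575 mV


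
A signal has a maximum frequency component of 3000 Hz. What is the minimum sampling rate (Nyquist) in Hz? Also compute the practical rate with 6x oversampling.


By Nyquist theorem, fs_min = 2 * fmax.
fs_min = 2 * 3000 = 6000 Hz
Practical rate = 6 * fs_min = 6 * 6000 = 36000 Hz

fs_min = 6000 Hz, fs_practical = 36000 Hz


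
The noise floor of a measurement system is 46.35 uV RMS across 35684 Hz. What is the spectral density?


Noise spectral density = Vrms / sqrt(BW).
NSD = 46.35 / sqrt(35684)
NSD = 46.35 / 188.9021
NSD = 0.2454 uV/sqrt(Hz)

0.2454 uV/sqrt(Hz)


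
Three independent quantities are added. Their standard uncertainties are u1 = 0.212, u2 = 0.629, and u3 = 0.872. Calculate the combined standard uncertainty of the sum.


For a sum of independent quantities, uc = sqrt(u1^2 + u2^2 + u3^2).
uc = sqrt(0.212^2 + 0.629^2 + 0.872^2)
uc = sqrt(0.044944 + 0.395641 + 0.760384)
uc = 1.0959

1.0959


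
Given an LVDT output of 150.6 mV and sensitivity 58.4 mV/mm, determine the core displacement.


Displacement = Vout / sensitivity.
d = 150.6 / 58.4
d = 2.579 mm

2.579 mm


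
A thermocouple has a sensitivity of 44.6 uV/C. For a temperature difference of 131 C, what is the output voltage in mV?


The thermocouple output V = sensitivity * dT.
V = 44.6 uV/C * 131 C
V = 5842.6 uV
V = 5.843 mV

5.843 mV


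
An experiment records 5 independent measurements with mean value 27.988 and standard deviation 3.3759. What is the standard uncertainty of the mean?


The standard uncertainty for Type A evaluation is u = s / sqrt(n).
u = 3.3759 / sqrt(5)
u = 3.3759 / 2.2361
u = 1.5097

1.5097


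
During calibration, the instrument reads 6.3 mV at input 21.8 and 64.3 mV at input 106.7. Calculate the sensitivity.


Sensitivity = (y2 - y1) / (x2 - x1).
S = (64.3 - 6.3) / (106.7 - 21.8)
S = 58.0 / 84.9
S = 0.6832 mV/unit

0.6832 mV/unit


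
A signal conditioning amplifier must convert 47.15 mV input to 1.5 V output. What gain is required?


Gain = Vout / Vin (converting to same units).
G = 1.5 V / 47.15 mV
G = 1500.0 mV / 47.15 mV
G = 31.81

31.81


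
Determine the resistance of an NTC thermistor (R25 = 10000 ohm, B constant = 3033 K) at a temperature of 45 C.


NTC thermistor equation: Rt = R25 * exp(B * (1/T - 1/T25)).
T in Kelvin: 318.15 K, T25 = 298.15 K
1/T - 1/T25 = 1/318.15 - 1/298.15 = -0.00021084
B * (1/T - 1/T25) = 3033 * -0.00021084 = -0.6395
Rt = 10000 * exp(-0.6395) = 5275.6 ohm

5275.6 ohm


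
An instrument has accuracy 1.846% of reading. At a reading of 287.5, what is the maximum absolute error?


Absolute error = (accuracy% / 100) * reading.
Error = (1.846 / 100) * 287.5
Error = 0.01846 * 287.5
Error = 5.3072

5.3072


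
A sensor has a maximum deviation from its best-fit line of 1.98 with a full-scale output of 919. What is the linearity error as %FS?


Linearity error = (max deviation / full scale) * 100%.
Linearity = (1.98 / 919) * 100
Linearity = 0.215 %FS

0.215 %FS


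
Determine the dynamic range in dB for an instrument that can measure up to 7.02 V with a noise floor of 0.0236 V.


Dynamic range = 20 * log10(Vmax / Vnoise).
DR = 20 * log10(7.02 / 0.0236)
DR = 20 * log10(297.46)
DR = 49.47 dB

49.47 dB


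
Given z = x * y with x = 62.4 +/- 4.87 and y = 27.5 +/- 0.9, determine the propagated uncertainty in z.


For a product z = x*y, the relative uncertainty is:
uz/z = sqrt((ux/x)^2 + (uy/y)^2)
Relative uncertainties: ux/x = 4.87/62.4 = 0.078045
uy/y = 0.9/27.5 = 0.032727
z = 62.4 * 27.5 = 1716.0
uz = 1716.0 * sqrt(0.078045^2 + 0.032727^2) = 145.223

145.223


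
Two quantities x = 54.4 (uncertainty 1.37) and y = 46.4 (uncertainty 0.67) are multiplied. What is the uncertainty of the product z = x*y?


For a product z = x*y, the relative uncertainty is:
uz/z = sqrt((ux/x)^2 + (uy/y)^2)
Relative uncertainties: ux/x = 1.37/54.4 = 0.025184
uy/y = 0.67/46.4 = 0.01444
z = 54.4 * 46.4 = 2524.2
uz = 2524.2 * sqrt(0.025184^2 + 0.01444^2) = 73.276

73.276


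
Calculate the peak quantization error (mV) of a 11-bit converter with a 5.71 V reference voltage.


The maximum quantization error is +/- LSB/2.
LSB = Vref / 2^n = 5.71 / 2048 = 0.00278809 V
Max error = LSB / 2 = 0.00278809 / 2 = 0.00139404 V
Max error = 1.394 mV

1.394 mV


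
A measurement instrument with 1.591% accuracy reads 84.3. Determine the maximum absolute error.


Absolute error = (accuracy% / 100) * reading.
Error = (1.591 / 100) * 84.3
Error = 0.01591 * 84.3
Error = 1.3412

1.3412


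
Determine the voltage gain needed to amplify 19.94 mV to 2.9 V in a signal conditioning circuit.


Gain = Vout / Vin (converting to same units).
G = 2.9 V / 19.94 mV
G = 2900.0 mV / 19.94 mV
G = 145.44

145.44


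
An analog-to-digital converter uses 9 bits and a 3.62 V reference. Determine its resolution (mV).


The resolution (LSB) of an ADC is Vref / 2^n.
LSB = 3.62 / 2^9
LSB = 3.62 / 512
LSB = 0.00707031 V = 7.0703125 mV

7.0703125 mV


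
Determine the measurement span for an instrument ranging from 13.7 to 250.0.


Span = upper range - lower range.
Span = 250.0 - (13.7)
Span = 236.3

236.3


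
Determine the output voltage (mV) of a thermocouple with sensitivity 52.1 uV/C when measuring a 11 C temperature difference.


The thermocouple output V = sensitivity * dT.
V = 52.1 uV/C * 11 C
V = 573.1 uV
V = 0.573 mV

0.573 mV


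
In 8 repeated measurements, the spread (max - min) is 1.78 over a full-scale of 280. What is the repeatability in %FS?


Repeatability = (spread / full scale) * 100%.
R = (1.78 / 280) * 100
R = 0.636 %FS

0.636 %FS


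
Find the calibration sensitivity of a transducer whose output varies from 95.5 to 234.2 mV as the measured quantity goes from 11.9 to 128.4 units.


Sensitivity = (y2 - y1) / (x2 - x1).
S = (234.2 - 95.5) / (128.4 - 11.9)
S = 138.7 / 116.5
S = 1.1906 mV/unit

1.1906 mV/unit


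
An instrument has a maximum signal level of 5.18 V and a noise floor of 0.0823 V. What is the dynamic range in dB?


Dynamic range = 20 * log10(Vmax / Vnoise).
DR = 20 * log10(5.18 / 0.0823)
DR = 20 * log10(62.94)
DR = 35.98 dB

35.98 dB


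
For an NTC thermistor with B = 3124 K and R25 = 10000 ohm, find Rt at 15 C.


NTC thermistor equation: Rt = R25 * exp(B * (1/T - 1/T25)).
T in Kelvin: 288.15 K, T25 = 298.15 K
1/T - 1/T25 = 1/288.15 - 1/298.15 = 0.0001164
B * (1/T - 1/T25) = 3124 * 0.0001164 = 0.3636
Rt = 10000 * exp(0.3636) = 14385.4 ohm

14385.4 ohm


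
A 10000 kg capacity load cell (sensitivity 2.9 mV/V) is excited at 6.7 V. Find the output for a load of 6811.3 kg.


Vout = rated_output * Vex * (load / capacity).
Vout = 2.9 * 6.7 * (6811.3 / 10000)
Vout = 2.9 * 6.7 * 0.68113
Vout = 13.234 mV

13.234 mV


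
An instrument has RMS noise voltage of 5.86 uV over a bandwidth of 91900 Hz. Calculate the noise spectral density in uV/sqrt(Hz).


Noise spectral density = Vrms / sqrt(BW).
NSD = 5.86 / sqrt(91900)
NSD = 5.86 / 303.1501
NSD = 0.0193 uV/sqrt(Hz)

0.0193 uV/sqrt(Hz)
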